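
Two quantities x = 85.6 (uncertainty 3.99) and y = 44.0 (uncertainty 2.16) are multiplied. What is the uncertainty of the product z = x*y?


For a product z = x*y, the relative uncertainty is:
uz/z = sqrt((ux/x)^2 + (uy/y)^2)
Relative uncertainties: ux/x = 3.99/85.6 = 0.046612
uy/y = 2.16/44.0 = 0.049091
z = 85.6 * 44.0 = 3766.4
uz = 3766.4 * sqrt(0.046612^2 + 0.049091^2) = 254.966

254.966


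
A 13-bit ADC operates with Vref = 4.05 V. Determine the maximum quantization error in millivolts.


The maximum quantization error is +/- LSB/2.
LSB = Vref / 2^n = 4.05 / 8192 = 0.00049438 V
Max error = LSB / 2 = 0.00049438 / 2 = 0.00024719 V
Max error = 0.2472 mV

0.2472 mV


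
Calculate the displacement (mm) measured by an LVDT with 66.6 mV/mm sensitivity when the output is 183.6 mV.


Displacement = Vout / sensitivity.
d = 183.6 / 66.6
d = 2.757 mm

2.757 mm


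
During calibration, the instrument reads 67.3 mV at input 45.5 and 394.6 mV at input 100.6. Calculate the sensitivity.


Sensitivity = (y2 - y1) / (x2 - x1).
S = (394.6 - 67.3) / (100.6 - 45.5)
S = 327.3 / 55.1
S = 5.9401 mV/unit

5.9401 mV/unit


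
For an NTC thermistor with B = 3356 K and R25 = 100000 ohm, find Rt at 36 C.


NTC thermistor equation: Rt = R25 * exp(B * (1/T - 1/T25)).
T in Kelvin: 309.15 K, T25 = 298.15 K
1/T - 1/T25 = 1/309.15 - 1/298.15 = -0.00011934
B * (1/T - 1/T25) = 3356 * -0.00011934 = -0.4005
Rt = 100000 * exp(-0.4005) = 66998.0 ohm

66998.0 ohm


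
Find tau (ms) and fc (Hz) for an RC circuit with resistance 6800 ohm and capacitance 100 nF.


Time constant: tau = R * C.
tau = 6800 * 1.00e-07 = 0.00068 s
tau = 0.68 ms
Cutoff frequency: fc = 1 / (2*pi*R*C).
fc = 1 / (2*pi*0.00068) = 234.05 Hz

tau = 0.68 ms, fc = 234.05 Hz


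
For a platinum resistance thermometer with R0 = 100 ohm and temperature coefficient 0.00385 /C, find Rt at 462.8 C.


The RTD equation: Rt = R0 * (1 + alpha * T).
Rt = 100 * (1 + 0.00385 * 462.8)
Rt = 100 * (1 + 1.78178)
Rt = 100 * 2.78178
Rt = 278.178 ohm

278.178 ohm


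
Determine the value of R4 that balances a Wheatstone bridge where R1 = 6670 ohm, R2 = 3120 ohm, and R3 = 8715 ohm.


At balance: R1*R4 = R2*R3, so R4 = R2*R3/R1.
R4 = 3120 * 8715 / 6670
R4 = 27190800 / 6670
R4 = 4076.58 ohm

4076.58 ohm


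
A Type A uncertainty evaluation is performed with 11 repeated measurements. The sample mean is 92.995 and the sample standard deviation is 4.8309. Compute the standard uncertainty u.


The standard uncertainty for Type A evaluation is u = s / sqrt(n).
u = 4.8309 / sqrt(11)
u = 4.8309 / 3.3166
u = 1.4566

1.4566


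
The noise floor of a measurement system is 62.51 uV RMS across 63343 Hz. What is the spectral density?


Noise spectral density = Vrms / sqrt(BW).
NSD = 62.51 / sqrt(63343)
NSD = 62.51 / 251.6804
NSD = 0.2484 uV/sqrt(Hz)

0.2484 uV/sqrt(Hz)


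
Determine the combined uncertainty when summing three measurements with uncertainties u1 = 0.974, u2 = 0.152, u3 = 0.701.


For a sum of independent quantities, uc = sqrt(u1^2 + u2^2 + u3^2).
uc = sqrt(0.974^2 + 0.152^2 + 0.701^2)
uc = sqrt(0.948676 + 0.023104 + 0.491401)
uc = 1.2096

1.2096


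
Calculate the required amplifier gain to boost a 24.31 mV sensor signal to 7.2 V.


Gain = Vout / Vin (converting to same units).
G = 7.2 V / 24.31 mV
G = 7200.0 mV / 24.31 mV
G = 296.17

296.17


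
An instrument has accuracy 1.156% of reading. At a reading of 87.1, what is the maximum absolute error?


Absolute error = (accuracy% / 100) * reading.
Error = (1.156 / 100) * 87.1
Error = 0.01156 * 87.1
Error = 1.0069

1.0069


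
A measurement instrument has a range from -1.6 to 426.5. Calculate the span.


Span = upper range - lower range.
Span = 426.5 - (-1.6)
Span = 428.1

428.1


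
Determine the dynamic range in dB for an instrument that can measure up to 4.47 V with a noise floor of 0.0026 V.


Dynamic range = 20 * log10(Vmax / Vnoise).
DR = 20 * log10(4.47 / 0.0026)
DR = 20 * log10(1719.23)
DR = 64.71 dB

64.71 dB


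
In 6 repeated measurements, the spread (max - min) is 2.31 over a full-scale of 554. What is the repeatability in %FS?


Repeatability = (spread / full scale) * 100%.
R = (2.31 / 554) * 100
R = 0.417 %FS

0.417 %FS


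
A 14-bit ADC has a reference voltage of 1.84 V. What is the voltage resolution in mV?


The resolution (LSB) of an ADC is Vref / 2^n.
LSB = 1.84 / 2^14
LSB = 1.84 / 16384
LSB = 0.0001123 V = 0.11230469 mV

0.11230469 mV


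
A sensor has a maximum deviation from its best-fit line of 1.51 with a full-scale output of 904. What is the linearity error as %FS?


Linearity error = (max deviation / full scale) * 100%.
Linearity = (1.51 / 904) * 100
Linearity = 0.167 %FS

0.167 %FS


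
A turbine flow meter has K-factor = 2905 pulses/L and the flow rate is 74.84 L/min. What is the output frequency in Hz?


Frequency = K * Q / 60 (converting L/min to L/s).
f = 2905 * 74.84 / 60
f = 217410.2 / 60
f = 3623.5 Hz

3623.5 Hz


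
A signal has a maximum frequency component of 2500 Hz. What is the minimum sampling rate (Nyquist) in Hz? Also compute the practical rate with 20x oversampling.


By Nyquist theorem, fs_min = 2 * fmax.
fs_min = 2 * 2500 = 5000 Hz
Practical rate = 20 * fs_min = 20 * 5000 = 100000 Hz

fs_min = 5000 Hz, fs_practical = 100000 Hz


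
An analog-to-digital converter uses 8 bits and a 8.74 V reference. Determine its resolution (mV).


The resolution (LSB) of an ADC is Vref / 2^n.
LSB = 8.74 / 2^8
LSB = 8.74 / 256
LSB = 0.03414063 V = 34.140625 mV

34.140625 mV


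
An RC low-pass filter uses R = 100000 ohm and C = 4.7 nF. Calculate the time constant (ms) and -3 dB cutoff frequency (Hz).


Time constant: tau = R * C.
tau = 100000 * 4.70e-09 = 0.00047 s
tau = 0.47 ms
Cutoff frequency: fc = 1 / (2*pi*R*C).
fc = 1 / (2*pi*0.00047) = 338.63 Hz

tau = 0.47 ms, fc = 338.63 Hz


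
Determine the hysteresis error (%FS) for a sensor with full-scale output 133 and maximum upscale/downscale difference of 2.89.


Hysteresis = (max difference / full scale) * 100%.
H = (2.89 / 133) * 100
H = 2.173 %FS

2.173 %FS


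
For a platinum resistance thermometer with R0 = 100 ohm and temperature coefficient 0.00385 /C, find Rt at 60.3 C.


The RTD equation: Rt = R0 * (1 + alpha * T).
Rt = 100 * (1 + 0.00385 * 60.3)
Rt = 100 * (1 + 0.232155)
Rt = 100 * 1.232155
Rt = 123.216 ohm

123.216 ohm


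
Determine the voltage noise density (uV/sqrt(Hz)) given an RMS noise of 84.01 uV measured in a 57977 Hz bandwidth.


Noise spectral density = Vrms / sqrt(BW).
NSD = 84.01 / sqrt(57977)
NSD = 84.01 / 240.7841
NSD = 0.3489 uV/sqrt(Hz)

0.3489 uV/sqrt(Hz)


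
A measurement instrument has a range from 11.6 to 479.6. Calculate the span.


Span = upper range - lower range.
Span = 479.6 - (11.6)
Span = 468.0

468.0


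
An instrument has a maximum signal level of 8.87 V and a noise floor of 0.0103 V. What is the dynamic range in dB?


Dynamic range = 20 * log10(Vmax / Vnoise).
DR = 20 * log10(8.87 / 0.0103)
DR = 20 * log10(861.17)
DR = 58.7 dB

58.7 dB


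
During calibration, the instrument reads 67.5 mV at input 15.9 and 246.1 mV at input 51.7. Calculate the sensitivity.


Sensitivity = (y2 - y1) / (x2 - x1).
S = (246.1 - 67.5) / (51.7 - 15.9)
S = 178.6 / 35.8
S = 4.9888 mV/unit

4.9888 mV/unit


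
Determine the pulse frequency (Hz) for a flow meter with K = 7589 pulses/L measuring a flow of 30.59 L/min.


Frequency = K * Q / 60 (converting L/min to L/s).
f = 7589 * 30.59 / 60
f = 232147.51 / 60
f = 3869.13 Hz

3869.13 Hz


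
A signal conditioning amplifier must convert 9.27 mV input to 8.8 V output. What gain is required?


Gain = Vout / Vin (converting to same units).
G = 8.8 V / 9.27 mV
G = 8800.0 mV / 9.27 mV
G = 949.3

949.3


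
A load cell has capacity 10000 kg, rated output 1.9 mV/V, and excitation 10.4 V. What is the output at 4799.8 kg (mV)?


Vout = rated_output * Vex * (load / capacity).
Vout = 1.9 * 10.4 * (4799.8 / 10000)
Vout = 1.9 * 10.4 * 0.47998
Vout = 9.484 mV

9.484 mV


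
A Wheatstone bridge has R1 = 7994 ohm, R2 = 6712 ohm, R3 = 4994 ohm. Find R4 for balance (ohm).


At balance: R1*R4 = R2*R3, so R4 = R2*R3/R1.
R4 = 6712 * 4994 / 7994
R4 = 33519728 / 7994
R4 = 4193.11 ohm

4193.11 ohm


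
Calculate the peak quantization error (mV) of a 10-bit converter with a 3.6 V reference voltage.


The maximum quantization error is +/- LSB/2.
LSB = Vref / 2^n = 3.6 / 1024 = 0.00351563 V
Max error = LSB / 2 = 0.00351563 / 2 = 0.00175781 V
Max error = 1.7578 mV

1.7578 mV


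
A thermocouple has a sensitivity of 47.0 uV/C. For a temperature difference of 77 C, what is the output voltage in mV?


The thermocouple output V = sensitivity * dT.
V = 47.0 uV/C * 77 C
V = 3619.0 uV
V = 3.619 mV

3.619 mV


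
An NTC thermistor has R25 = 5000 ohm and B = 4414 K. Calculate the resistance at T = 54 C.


NTC thermistor equation: Rt = R25 * exp(B * (1/T - 1/T25)).
T in Kelvin: 327.15 K, T25 = 298.15 K
1/T - 1/T25 = 1/327.15 - 1/298.15 = -0.00029731
B * (1/T - 1/T25) = 4414 * -0.00029731 = -1.3123
Rt = 5000 * exp(-1.3123) = 1345.9 ohm

1345.9 ohm


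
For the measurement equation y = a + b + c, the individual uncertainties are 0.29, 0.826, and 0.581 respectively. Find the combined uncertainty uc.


For a sum of independent quantities, uc = sqrt(u1^2 + u2^2 + u3^2).
uc = sqrt(0.29^2 + 0.826^2 + 0.581^2)
uc = sqrt(0.0841 + 0.682276 + 0.337561)
uc = 1.0507

1.0507


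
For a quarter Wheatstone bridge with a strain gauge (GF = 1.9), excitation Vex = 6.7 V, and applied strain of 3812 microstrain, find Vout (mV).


Quarter bridge output: Vout = (GF * epsilon * Vex) / 4.
Vout = (1.9 * 3812e-6 * 6.7) / 4
Vout = 0.04852676 / 4 V
Vout = 0.01213169 V = 12.1317 mV

12.1317 mV


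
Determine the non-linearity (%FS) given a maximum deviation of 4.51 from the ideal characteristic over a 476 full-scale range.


Linearity error = (max deviation / full scale) * 100%.
Linearity = (4.51 / 476) * 100
Linearity = 0.947 %FS

0.947 %FS


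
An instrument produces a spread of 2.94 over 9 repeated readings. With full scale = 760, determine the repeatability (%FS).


Repeatability = (spread / full scale) * 100%.
R = (2.94 / 760) * 100
R = 0.387 %FS

0.387 %FS


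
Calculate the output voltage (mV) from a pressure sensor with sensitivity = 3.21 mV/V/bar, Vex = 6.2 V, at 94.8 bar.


Output = sensitivity * Vex * P.
Vout = 3.21 * 6.2 * 94.8
Vout = 19.902 * 94.8
Vout = 1886.71 mV

1886.71 mV


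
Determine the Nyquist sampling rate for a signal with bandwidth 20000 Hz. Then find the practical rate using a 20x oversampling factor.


By Nyquist theorem, fs_min = 2 * fmax.
fs_min = 2 * 20000 = 40000 Hz
Practical rate = 20 * fs_min = 20 * 40000 = 800000 Hz

fs_min = 40000 Hz, fs_practical = 800000 Hz


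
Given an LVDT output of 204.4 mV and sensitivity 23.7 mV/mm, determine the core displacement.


Displacement = Vout / sensitivity.
d = 204.4 / 23.7
d = 8.624 mm

8.624 mm


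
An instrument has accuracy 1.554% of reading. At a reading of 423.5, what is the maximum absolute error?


Absolute error = (accuracy% / 100) * reading.
Error = (1.554 / 100) * 423.5
Error = 0.01554 * 423.5
Error = 6.5812

6.5812


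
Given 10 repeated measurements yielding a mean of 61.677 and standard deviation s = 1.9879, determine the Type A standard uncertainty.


The standard uncertainty for Type A evaluation is u = s / sqrt(n).
u = 1.9879 / sqrt(10)
u = 1.9879 / 3.1623
u = 0.6286

0.6286


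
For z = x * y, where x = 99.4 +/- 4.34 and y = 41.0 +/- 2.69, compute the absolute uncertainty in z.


For a product z = x*y, the relative uncertainty is:
uz/z = sqrt((ux/x)^2 + (uy/y)^2)
Relative uncertainties: ux/x = 4.34/99.4 = 0.043662
uy/y = 2.69/41.0 = 0.06561
z = 99.4 * 41.0 = 4075.4
uz = 4075.4 * sqrt(0.043662^2 + 0.06561^2) = 321.182

321.182


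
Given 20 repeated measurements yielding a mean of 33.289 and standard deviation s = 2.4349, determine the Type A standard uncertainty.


The standard uncertainty for Type A evaluation is u = s / sqrt(n).
u = 2.4349 / sqrt(20)
u = 2.4349 / 4.4721
u = 0.5445

0.5445


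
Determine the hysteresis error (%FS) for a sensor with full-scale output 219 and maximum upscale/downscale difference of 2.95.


Hysteresis = (max difference / full scale) * 100%.
H = (2.95 / 219) * 100
H = 1.347 %FS

1.347 %FS


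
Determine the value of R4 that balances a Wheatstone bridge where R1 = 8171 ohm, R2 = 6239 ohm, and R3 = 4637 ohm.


At balance: R1*R4 = R2*R3, so R4 = R2*R3/R1.
R4 = 6239 * 4637 / 8171
R4 = 28930243 / 8171
R4 = 3540.6 ohm

3540.6 ohm


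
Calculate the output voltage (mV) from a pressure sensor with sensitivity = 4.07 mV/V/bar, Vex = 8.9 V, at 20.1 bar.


Output = sensitivity * Vex * P.
Vout = 4.07 * 8.9 * 20.1
Vout = 36.223 * 20.1
Vout = 728.08 mV

728.08 mV


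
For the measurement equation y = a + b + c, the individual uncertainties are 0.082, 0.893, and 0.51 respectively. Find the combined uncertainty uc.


For a sum of independent quantities, uc = sqrt(u1^2 + u2^2 + u3^2).
uc = sqrt(0.082^2 + 0.893^2 + 0.51^2)
uc = sqrt(0.006724 + 0.797449 + 0.2601)
uc = 1.0316

1.0316


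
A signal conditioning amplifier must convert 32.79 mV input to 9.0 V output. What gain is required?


Gain = Vout / Vin (converting to same units).
G = 9.0 V / 32.79 mV
G = 9000.0 mV / 32.79 mV
G = 274.47

274.47


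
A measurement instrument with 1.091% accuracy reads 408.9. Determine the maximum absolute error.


Absolute error = (accuracy% / 100) * reading.
Error = (1.091 / 100) * 408.9
Error = 0.01091 * 408.9
Error = 4.4611

4.4611


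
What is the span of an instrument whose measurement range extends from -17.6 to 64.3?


Span = upper range - lower range.
Span = 64.3 - (-17.6)
Span = 81.9

81.9


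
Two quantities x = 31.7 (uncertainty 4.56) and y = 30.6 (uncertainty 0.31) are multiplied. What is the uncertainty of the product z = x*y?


For a product z = x*y, the relative uncertainty is:
uz/z = sqrt((ux/x)^2 + (uy/y)^2)
Relative uncertainties: ux/x = 4.56/31.7 = 0.143849
uy/y = 0.31/30.6 = 0.010131
z = 31.7 * 30.6 = 970.0
uz = 970.0 * sqrt(0.143849^2 + 0.010131^2) = 139.882

139.882


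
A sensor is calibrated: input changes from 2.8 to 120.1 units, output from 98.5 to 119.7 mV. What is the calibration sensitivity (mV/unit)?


Sensitivity = (y2 - y1) / (x2 - x1).
S = (119.7 - 98.5) / (120.1 - 2.8)
S = 21.2 / 117.3
S = 0.1807 mV/unit

0.1807 mV/unit


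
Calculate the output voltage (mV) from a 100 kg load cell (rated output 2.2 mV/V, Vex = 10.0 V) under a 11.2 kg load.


Vout = rated_output * Vex * (load / capacity).
Vout = 2.2 * 10.0 * (11.2 / 100)
Vout = 2.2 * 10.0 * 0.112
Vout = 2.464 mV

2.464 mV


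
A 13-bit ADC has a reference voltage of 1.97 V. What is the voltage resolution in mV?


The resolution (LSB) of an ADC is Vref / 2^n.
LSB = 1.97 / 2^13
LSB = 1.97 / 8192
LSB = 0.00024048 V = 0.24047852 mV

0.24047852 mV


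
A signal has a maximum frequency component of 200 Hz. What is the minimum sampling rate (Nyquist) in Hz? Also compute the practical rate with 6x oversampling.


By Nyquist theorem, fs_min = 2 * fmax.
fs_min = 2 * 200 = 400 Hz
Practical rate = 6 * fs_min = 6 * 400 = 2400 Hz

fs_min = 400 Hz, fs_practical = 2400 Hz


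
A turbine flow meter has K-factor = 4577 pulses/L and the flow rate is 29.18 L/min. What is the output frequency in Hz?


Frequency = K * Q / 60 (converting L/min to L/s).
f = 4577 * 29.18 / 60
f = 133556.86 / 60
f = 2225.95 Hz

2225.95 Hz


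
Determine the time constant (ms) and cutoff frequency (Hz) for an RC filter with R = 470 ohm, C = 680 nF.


Time constant: tau = R * C.
tau = 470 * 6.80e-07 = 0.0003196 s
tau = 0.3196 ms
Cutoff frequency: fc = 1 / (2*pi*R*C).
fc = 1 / (2*pi*0.0003196) = 497.98 Hz

tau = 0.3196 ms, fc = 497.98 Hz


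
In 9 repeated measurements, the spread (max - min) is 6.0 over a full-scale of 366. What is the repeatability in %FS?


Repeatability = (spread / full scale) * 100%.
R = (6.0 / 366) * 100
R = 1.639 %FS

1.639 %FS


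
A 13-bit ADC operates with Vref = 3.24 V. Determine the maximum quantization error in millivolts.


The maximum quantization error is +/- LSB/2.
LSB = Vref / 2^n = 3.24 / 8192 = 0.00039551 V
Max error = LSB / 2 = 0.00039551 / 2 = 0.00019775 V
Max error = 0.1978 mV

0.1978 mV


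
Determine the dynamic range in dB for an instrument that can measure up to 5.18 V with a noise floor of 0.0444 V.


Dynamic range = 20 * log10(Vmax / Vnoise).
DR = 20 * log10(5.18 / 0.0444)
DR = 20 * log10(116.67)
DR = 41.34 dB

41.34 dB


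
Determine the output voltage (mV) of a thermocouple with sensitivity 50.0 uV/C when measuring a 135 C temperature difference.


The thermocouple output V = sensitivity * dT.
V = 50.0 uV/C * 135 C
V = 6750.0 uV
V = 6.75 mV

6.75 mV


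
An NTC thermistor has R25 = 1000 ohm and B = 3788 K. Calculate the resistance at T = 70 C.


NTC thermistor equation: Rt = R25 * exp(B * (1/T - 1/T25)).
T in Kelvin: 343.15 K, T25 = 298.15 K
1/T - 1/T25 = 1/343.15 - 1/298.15 = -0.00043984
B * (1/T - 1/T25) = 3788 * -0.00043984 = -1.6661
Rt = 1000 * exp(-1.6661) = 189.0 ohm

189.0 ohm


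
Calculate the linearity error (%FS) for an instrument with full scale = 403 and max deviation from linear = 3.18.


Linearity error = (max deviation / full scale) * 100%.
Linearity = (3.18 / 403) * 100
Linearity = 0.789 %FS

0.789 %FS


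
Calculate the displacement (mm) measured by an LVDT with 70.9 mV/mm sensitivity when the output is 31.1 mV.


Displacement = Vout / sensitivity.
d = 31.1 / 70.9
d = 0.439 mm

0.439 mm


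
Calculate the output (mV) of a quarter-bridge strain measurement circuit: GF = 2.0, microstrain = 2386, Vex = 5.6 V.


Quarter bridge output: Vout = (GF * epsilon * Vex) / 4.
Vout = (2.0 * 2386e-6 * 5.6) / 4
Vout = 0.0267232 / 4 V
Vout = 0.0066808 V = 6.6808 mV

6.6808 mV


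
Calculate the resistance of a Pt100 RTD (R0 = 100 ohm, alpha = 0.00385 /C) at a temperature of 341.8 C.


The RTD equation: Rt = R0 * (1 + alpha * T).
Rt = 100 * (1 + 0.00385 * 341.8)
Rt = 100 * (1 + 1.31593)
Rt = 100 * 2.31593
Rt = 231.593 ohm

231.593 ohm


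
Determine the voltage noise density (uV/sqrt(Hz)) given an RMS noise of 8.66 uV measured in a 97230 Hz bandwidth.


Noise spectral density = Vrms / sqrt(BW).
NSD = 8.66 / sqrt(97230)
NSD = 8.66 / 311.8173
NSD = 0.0278 uV/sqrt(Hz)

0.0278 uV/sqrt(Hz)


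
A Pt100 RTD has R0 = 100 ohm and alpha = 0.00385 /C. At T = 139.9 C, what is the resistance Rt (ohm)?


The RTD equation: Rt = R0 * (1 + alpha * T).
Rt = 100 * (1 + 0.00385 * 139.9)
Rt = 100 * (1 + 0.538615)
Rt = 100 * 1.538615
Rt = 153.862 ohm

153.862 ohm


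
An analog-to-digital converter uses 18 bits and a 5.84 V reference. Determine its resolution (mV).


The resolution (LSB) of an ADC is Vref / 2^n.
LSB = 5.84 / 2^18
LSB = 5.84 / 262144
LSB = 2.228e-05 V = 0.02227783 mV

0.02227783 mV


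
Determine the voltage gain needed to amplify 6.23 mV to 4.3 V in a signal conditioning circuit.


Gain = Vout / Vin (converting to same units).
G = 4.3 V / 6.23 mV
G = 4300.0 mV / 6.23 mV
G = 690.21

690.21


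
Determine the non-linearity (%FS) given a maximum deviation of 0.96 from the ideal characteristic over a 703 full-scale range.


Linearity error = (max deviation / full scale) * 100%.
Linearity = (0.96 / 703) * 100
Linearity = 0.137 %FS

0.137 %FS


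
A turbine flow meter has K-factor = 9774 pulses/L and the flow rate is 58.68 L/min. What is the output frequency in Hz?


Frequency = K * Q / 60 (converting L/min to L/s).
f = 9774 * 58.68 / 60
f = 573538.32 / 60
f = 9558.97 Hz

9558.97 Hz


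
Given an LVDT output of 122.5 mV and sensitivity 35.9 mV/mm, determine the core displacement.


Displacement = Vout / sensitivity.
d = 122.5 / 35.9
d = 3.412 mm

3.412 mm


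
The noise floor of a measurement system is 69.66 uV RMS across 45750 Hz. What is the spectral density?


Noise spectral density = Vrms / sqrt(BW).
NSD = 69.66 / sqrt(45750)
NSD = 69.66 / 213.8925
NSD = 0.3257 uV/sqrt(Hz)

0.3257 uV/sqrt(Hz)


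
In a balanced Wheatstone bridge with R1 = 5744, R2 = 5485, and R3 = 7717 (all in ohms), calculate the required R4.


At balance: R1*R4 = R2*R3, so R4 = R2*R3/R1.
R4 = 5485 * 7717 / 5744
R4 = 42327745 / 5744
R4 = 7369.04 ohm

7369.04 ohm


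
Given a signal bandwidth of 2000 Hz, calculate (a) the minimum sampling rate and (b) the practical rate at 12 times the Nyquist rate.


By Nyquist theorem, fs_min = 2 * fmax.
fs_min = 2 * 2000 = 4000 Hz
Practical rate = 12 * fs_min = 12 * 4000 = 48000 Hz

fs_min = 4000 Hz, fs_practical = 48000 Hz


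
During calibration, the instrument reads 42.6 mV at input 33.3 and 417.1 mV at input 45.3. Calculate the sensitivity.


Sensitivity = (y2 - y1) / (x2 - x1).
S = (417.1 - 42.6) / (45.3 - 33.3)
S = 374.5 / 12.0
S = 31.2083 mV/unit

31.2083 mV/unit


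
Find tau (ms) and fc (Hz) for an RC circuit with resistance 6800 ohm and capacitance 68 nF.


Time constant: tau = R * C.
tau = 6800 * 6.80e-08 = 0.0004624 s
tau = 0.4624 ms
Cutoff frequency: fc = 1 / (2*pi*R*C).
fc = 1 / (2*pi*0.0004624) = 344.19 Hz

tau = 0.4624 ms, fc = 344.19 Hz


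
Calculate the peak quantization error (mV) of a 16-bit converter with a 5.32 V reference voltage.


The maximum quantization error is +/- LSB/2.
LSB = Vref / 2^n = 5.32 / 65536 = 8.118e-05 V
Max error = LSB / 2 = 8.118e-05 / 2 = 4.059e-05 V
Max error = 0.0406 mV

0.0406 mV


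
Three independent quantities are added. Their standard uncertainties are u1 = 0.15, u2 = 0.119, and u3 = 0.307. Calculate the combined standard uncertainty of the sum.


For a sum of independent quantities, uc = sqrt(u1^2 + u2^2 + u3^2).
uc = sqrt(0.15^2 + 0.119^2 + 0.307^2)
uc = sqrt(0.0225 + 0.014161 + 0.094249)
uc = 0.3618

0.3618


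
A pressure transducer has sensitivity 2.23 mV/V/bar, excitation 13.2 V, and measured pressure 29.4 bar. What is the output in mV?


Output = sensitivity * Vex * P.
Vout = 2.23 * 13.2 * 29.4
Vout = 29.436 * 29.4
Vout = 865.42 mV

865.42 mV


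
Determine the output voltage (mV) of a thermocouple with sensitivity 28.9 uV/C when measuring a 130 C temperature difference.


The thermocouple output V = sensitivity * dT.
V = 28.9 uV/C * 130 C
V = 3757.0 uV
V = 3.757 mV

3.757 mV


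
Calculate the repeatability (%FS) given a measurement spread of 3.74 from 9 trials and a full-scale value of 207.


Repeatability = (spread / full scale) * 100%.
R = (3.74 / 207) * 100
R = 1.807 %FS

1.807 %FS


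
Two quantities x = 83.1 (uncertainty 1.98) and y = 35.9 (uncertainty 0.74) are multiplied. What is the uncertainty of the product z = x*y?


For a product z = x*y, the relative uncertainty is:
uz/z = sqrt((ux/x)^2 + (uy/y)^2)
Relative uncertainties: ux/x = 1.98/83.1 = 0.023827
uy/y = 0.74/35.9 = 0.020613
z = 83.1 * 35.9 = 2983.3
uz = 2983.3 * sqrt(0.023827^2 + 0.020613^2) = 93.99

93.99


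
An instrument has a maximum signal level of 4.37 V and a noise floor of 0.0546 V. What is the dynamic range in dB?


Dynamic range = 20 * log10(Vmax / Vnoise).
DR = 20 * log10(4.37 / 0.0546)
DR = 20 * log10(80.04)
DR = 38.07 dB

38.07 dB


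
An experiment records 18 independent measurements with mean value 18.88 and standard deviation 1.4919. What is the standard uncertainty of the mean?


The standard uncertainty for Type A evaluation is u = s / sqrt(n).
u = 1.4919 / sqrt(18)
u = 1.4919 / 4.2426
u = 0.3516

0.3516


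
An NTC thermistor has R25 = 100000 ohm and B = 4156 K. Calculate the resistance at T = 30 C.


NTC thermistor equation: Rt = R25 * exp(B * (1/T - 1/T25)).
T in Kelvin: 303.15 K, T25 = 298.15 K
1/T - 1/T25 = 1/303.15 - 1/298.15 = -5.532e-05
B * (1/T - 1/T25) = 4156 * -5.532e-05 = -0.2299
Rt = 100000 * exp(-0.2299) = 79460.7 ohm

79460.7 ohm


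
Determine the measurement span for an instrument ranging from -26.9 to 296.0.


Span = upper range - lower range.
Span = 296.0 - (-26.9)
Span = 322.9

322.9


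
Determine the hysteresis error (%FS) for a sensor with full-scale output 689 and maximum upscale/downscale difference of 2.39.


Hysteresis = (max difference / full scale) * 100%.
H = (2.39 / 689) * 100
H = 0.347 %FS

0.347 %FS


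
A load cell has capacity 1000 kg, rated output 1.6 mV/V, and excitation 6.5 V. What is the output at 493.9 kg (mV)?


Vout = rated_output * Vex * (load / capacity).
Vout = 1.6 * 6.5 * (493.9 / 1000)
Vout = 1.6 * 6.5 * 0.4939
Vout = 5.137 mV

5.137 mV


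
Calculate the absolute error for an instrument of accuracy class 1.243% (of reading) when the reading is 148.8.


Absolute error = (accuracy% / 100) * reading.
Error = (1.243 / 100) * 148.8
Error = 0.01243 * 148.8
Error = 1.8496

1.8496


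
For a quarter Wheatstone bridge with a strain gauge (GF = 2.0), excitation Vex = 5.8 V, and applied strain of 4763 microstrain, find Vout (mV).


Quarter bridge output: Vout = (GF * epsilon * Vex) / 4.
Vout = (2.0 * 4763e-6 * 5.8) / 4
Vout = 0.0552508 / 4 V
Vout = 0.0138127 V = 13.8127 mV

13.8127 mV


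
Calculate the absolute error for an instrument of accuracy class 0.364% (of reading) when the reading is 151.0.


Absolute error = (accuracy% / 100) * reading.
Error = (0.364 / 100) * 151.0
Error = 0.00364 * 151.0
Error = 0.5496

0.5496


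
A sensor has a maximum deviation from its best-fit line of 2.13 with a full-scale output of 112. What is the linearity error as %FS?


Linearity error = (max deviation / full scale) * 100%.
Linearity = (2.13 / 112) * 100
Linearity = 1.902 %FS

1.902 %FS


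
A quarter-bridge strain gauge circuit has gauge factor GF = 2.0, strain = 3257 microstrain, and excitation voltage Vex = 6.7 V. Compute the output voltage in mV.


Quarter bridge output: Vout = (GF * epsilon * Vex) / 4.
Vout = (2.0 * 3257e-6 * 6.7) / 4
Vout = 0.0436438 / 4 V
Vout = 0.01091095 V = 10.911 mV

10.911 mV


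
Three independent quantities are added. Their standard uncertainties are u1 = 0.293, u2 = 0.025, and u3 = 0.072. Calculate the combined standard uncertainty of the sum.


For a sum of independent quantities, uc = sqrt(u1^2 + u2^2 + u3^2).
uc = sqrt(0.293^2 + 0.025^2 + 0.072^2)
uc = sqrt(0.085849 + 0.000625 + 0.005184)
uc = 0.3028

0.3028


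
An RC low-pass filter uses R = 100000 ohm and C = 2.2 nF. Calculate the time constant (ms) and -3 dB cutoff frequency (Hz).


Time constant: tau = R * C.
tau = 100000 * 2.20e-09 = 0.00022 s
tau = 0.22 ms
Cutoff frequency: fc = 1 / (2*pi*R*C).
fc = 1 / (2*pi*0.00022) = 723.43 Hz

tau = 0.22 ms, fc = 723.43 Hz


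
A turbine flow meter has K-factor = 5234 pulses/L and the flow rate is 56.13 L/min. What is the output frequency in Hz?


Frequency = K * Q / 60 (converting L/min to L/s).
f = 5234 * 56.13 / 60
f = 293784.42 / 60
f = 4896.41 Hz

4896.41 Hz


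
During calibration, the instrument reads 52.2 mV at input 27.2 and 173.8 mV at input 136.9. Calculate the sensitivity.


Sensitivity = (y2 - y1) / (x2 - x1).
S = (173.8 - 52.2) / (136.9 - 27.2)
S = 121.6 / 109.7
S = 1.1085 mV/unit

1.1085 mV/unit


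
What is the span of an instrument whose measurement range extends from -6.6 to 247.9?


Span = upper range - lower range.
Span = 247.9 - (-6.6)
Span = 254.5

254.5


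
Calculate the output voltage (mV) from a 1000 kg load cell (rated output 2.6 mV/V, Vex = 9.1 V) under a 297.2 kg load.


Vout = rated_output * Vex * (load / capacity).
Vout = 2.6 * 9.1 * (297.2 / 1000)
Vout = 2.6 * 9.1 * 0.2972
Vout = 7.032 mV

7.032 mV


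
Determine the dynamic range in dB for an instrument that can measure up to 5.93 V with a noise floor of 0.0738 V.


Dynamic range = 20 * log10(Vmax / Vnoise).
DR = 20 * log10(5.93 / 0.0738)
DR = 20 * log10(80.35)
DR = 38.1 dB

38.1 dB


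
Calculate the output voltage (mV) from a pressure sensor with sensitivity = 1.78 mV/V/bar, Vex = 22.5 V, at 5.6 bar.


Output = sensitivity * Vex * P.
Vout = 1.78 * 22.5 * 5.6
Vout = 40.05 * 5.6
Vout = 224.28 mV

224.28 mV


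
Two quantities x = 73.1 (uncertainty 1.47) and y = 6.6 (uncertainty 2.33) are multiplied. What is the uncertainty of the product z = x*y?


For a product z = x*y, the relative uncertainty is:
uz/z = sqrt((ux/x)^2 + (uy/y)^2)
Relative uncertainties: ux/x = 1.47/73.1 = 0.020109
uy/y = 2.33/6.6 = 0.35303
z = 73.1 * 6.6 = 482.5
uz = 482.5 * sqrt(0.020109^2 + 0.35303^2) = 170.599

170.599


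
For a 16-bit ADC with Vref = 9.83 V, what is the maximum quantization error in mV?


The maximum quantization error is +/- LSB/2.
LSB = Vref / 2^n = 9.83 / 65536 = 0.00014999 V
Max error = LSB / 2 = 0.00014999 / 2 = 7.5e-05 V
Max error = 0.075 mV

0.075 mV


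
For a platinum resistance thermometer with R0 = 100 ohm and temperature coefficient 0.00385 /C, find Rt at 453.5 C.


The RTD equation: Rt = R0 * (1 + alpha * T).
Rt = 100 * (1 + 0.00385 * 453.5)
Rt = 100 * (1 + 1.745975)
Rt = 100 * 2.745975
Rt = 274.598 ohm

274.598 ohm


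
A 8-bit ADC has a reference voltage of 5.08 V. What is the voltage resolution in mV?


The resolution (LSB) of an ADC is Vref / 2^n.
LSB = 5.08 / 2^8
LSB = 5.08 / 256
LSB = 0.01984375 V = 19.84375 mV

19.84375 mV


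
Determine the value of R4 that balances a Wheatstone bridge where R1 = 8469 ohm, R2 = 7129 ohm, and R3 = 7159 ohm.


At balance: R1*R4 = R2*R3, so R4 = R2*R3/R1.
R4 = 7129 * 7159 / 8469
R4 = 51036511 / 8469
R4 = 6026.27 ohm

6026.27 ohm


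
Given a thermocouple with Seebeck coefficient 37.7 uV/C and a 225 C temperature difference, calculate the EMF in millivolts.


The thermocouple output V = sensitivity * dT.
V = 37.7 uV/C * 225 C
V = 8482.5 uV
V = 8.482 mV

8.482 mV


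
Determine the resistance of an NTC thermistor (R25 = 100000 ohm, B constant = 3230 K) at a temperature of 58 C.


NTC thermistor equation: Rt = R25 * exp(B * (1/T - 1/T25)).
T in Kelvin: 331.15 K, T25 = 298.15 K
1/T - 1/T25 = 1/331.15 - 1/298.15 = -0.00033424
B * (1/T - 1/T25) = 3230 * -0.00033424 = -1.0796
Rt = 100000 * exp(-1.0796) = 33973.6 ohm

33973.6 ohm


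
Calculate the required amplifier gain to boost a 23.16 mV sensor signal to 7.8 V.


Gain = Vout / Vin (converting to same units).
G = 7.8 V / 23.16 mV
G = 7800.0 mV / 23.16 mV
G = 336.79

336.79


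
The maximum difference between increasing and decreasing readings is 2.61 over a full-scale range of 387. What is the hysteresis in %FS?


Hysteresis = (max difference / full scale) * 100%.
H = (2.61 / 387) * 100
H = 0.674 %FS

0.674 %FS


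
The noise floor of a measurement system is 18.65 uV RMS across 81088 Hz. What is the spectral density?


Noise spectral density = Vrms / sqrt(BW).
NSD = 18.65 / sqrt(81088)
NSD = 18.65 / 284.7595
NSD = 0.0655 uV/sqrt(Hz)

0.0655 uV/sqrt(Hz)


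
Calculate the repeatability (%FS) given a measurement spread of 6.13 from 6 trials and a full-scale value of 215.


Repeatability = (spread / full scale) * 100%.
R = (6.13 / 215) * 100
R = 2.851 %FS

2.851 %FS


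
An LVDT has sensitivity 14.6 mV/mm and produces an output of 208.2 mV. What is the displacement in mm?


Displacement = Vout / sensitivity.
d = 208.2 / 14.6
d = 14.26 mm

14.26 mm


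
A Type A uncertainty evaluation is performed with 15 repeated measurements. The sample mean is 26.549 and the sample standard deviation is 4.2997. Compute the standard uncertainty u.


The standard uncertainty for Type A evaluation is u = s / sqrt(n).
u = 4.2997 / sqrt(15)
u = 4.2997 / 3.873
u = 1.1102

1.1102


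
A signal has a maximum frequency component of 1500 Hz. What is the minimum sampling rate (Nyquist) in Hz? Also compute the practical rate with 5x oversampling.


By Nyquist theorem, fs_min = 2 * fmax.
fs_min = 2 * 1500 = 3000 Hz
Practical rate = 5 * fs_min = 5 * 3000 = 15000 Hz

fs_min = 3000 Hz, fs_practical = 15000 Hz


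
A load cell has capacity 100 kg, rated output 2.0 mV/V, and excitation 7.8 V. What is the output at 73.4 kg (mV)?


Vout = rated_output * Vex * (load / capacity).
Vout = 2.0 * 7.8 * (73.4 / 100)
Vout = 2.0 * 7.8 * 0.734
Vout = 11.45 mV

11.45 mV


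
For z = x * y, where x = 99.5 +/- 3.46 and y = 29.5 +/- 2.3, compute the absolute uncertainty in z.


For a product z = x*y, the relative uncertainty is:
uz/z = sqrt((ux/x)^2 + (uy/y)^2)
Relative uncertainties: ux/x = 3.46/99.5 = 0.034774
uy/y = 2.3/29.5 = 0.077966
z = 99.5 * 29.5 = 2935.2
uz = 2935.2 * sqrt(0.034774^2 + 0.077966^2) = 250.581

250.581


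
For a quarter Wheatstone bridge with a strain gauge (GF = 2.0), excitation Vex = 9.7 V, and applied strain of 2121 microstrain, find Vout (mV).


Quarter bridge output: Vout = (GF * epsilon * Vex) / 4.
Vout = (2.0 * 2121e-6 * 9.7) / 4
Vout = 0.0411474 / 4 V
Vout = 0.01028685 V = 10.2868 mV

10.2868 mV


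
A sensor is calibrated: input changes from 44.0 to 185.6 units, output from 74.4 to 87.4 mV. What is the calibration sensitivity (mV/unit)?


Sensitivity = (y2 - y1) / (x2 - x1).
S = (87.4 - 74.4) / (185.6 - 44.0)
S = 13.0 / 141.6
S = 0.0918 mV/unit

0.0918 mV/unit


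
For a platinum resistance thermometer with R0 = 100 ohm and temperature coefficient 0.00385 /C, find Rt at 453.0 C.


The RTD equation: Rt = R0 * (1 + alpha * T).
Rt = 100 * (1 + 0.00385 * 453.0)
Rt = 100 * (1 + 1.74405)
Rt = 100 * 2.74405
Rt = 274.405 ohm

274.405 ohm


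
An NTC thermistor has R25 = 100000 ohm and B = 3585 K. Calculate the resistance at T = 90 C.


NTC thermistor equation: Rt = R25 * exp(B * (1/T - 1/T25)).
T in Kelvin: 363.15 K, T25 = 298.15 K
1/T - 1/T25 = 1/363.15 - 1/298.15 = -0.00060033
B * (1/T - 1/T25) = 3585 * -0.00060033 = -2.1522
Rt = 100000 * exp(-2.1522) = 11622.9 ohm

11622.9 ohm


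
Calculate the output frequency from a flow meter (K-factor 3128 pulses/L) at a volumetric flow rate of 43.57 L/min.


Frequency = K * Q / 60 (converting L/min to L/s).
f = 3128 * 43.57 / 60
f = 136286.96 / 60
f = 2271.45 Hz

2271.45 Hz


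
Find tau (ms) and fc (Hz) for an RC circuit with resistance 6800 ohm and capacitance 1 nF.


Time constant: tau = R * C.
tau = 6800 * 1.00e-09 = 6.8e-06 s
tau = 0.0068 ms
Cutoff frequency: fc = 1 / (2*pi*R*C).
fc = 1 / (2*pi*6.8e-06) = 23405.14 Hz

tau = 0.0068 ms, fc = 23405.14 Hz


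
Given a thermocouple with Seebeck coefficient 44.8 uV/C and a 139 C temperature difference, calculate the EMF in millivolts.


The thermocouple output V = sensitivity * dT.
V = 44.8 uV/C * 139 C
V = 6227.2 uV
V = 6.227 mV

6.227 mV


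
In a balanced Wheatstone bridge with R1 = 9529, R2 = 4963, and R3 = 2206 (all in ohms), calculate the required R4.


At balance: R1*R4 = R2*R3, so R4 = R2*R3/R1.
R4 = 4963 * 2206 / 9529
R4 = 10948378 / 9529
R4 = 1148.95 ohm

1148.95 ohm


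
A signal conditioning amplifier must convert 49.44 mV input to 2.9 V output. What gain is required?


Gain = Vout / Vin (converting to same units).
G = 2.9 V / 49.44 mV
G = 2900.0 mV / 49.44 mV
G = 58.66

58.66


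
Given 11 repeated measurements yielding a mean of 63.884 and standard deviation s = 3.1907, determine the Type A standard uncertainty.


The standard uncertainty for Type A evaluation is u = s / sqrt(n).
u = 3.1907 / sqrt(11)
u = 3.1907 / 3.3166
u = 0.962

0.962


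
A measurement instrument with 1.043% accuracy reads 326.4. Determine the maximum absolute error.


Absolute error = (accuracy% / 100) * reading.
Error = (1.043 / 100) * 326.4
Error = 0.01043 * 326.4
Error = 3.4044

3.4044


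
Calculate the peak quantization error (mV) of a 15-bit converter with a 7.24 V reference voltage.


The maximum quantization error is +/- LSB/2.
LSB = Vref / 2^n = 7.24 / 32768 = 0.00022095 V
Max error = LSB / 2 = 0.00022095 / 2 = 0.00011047 V
Max error = 0.1105 mV

0.1105 mV


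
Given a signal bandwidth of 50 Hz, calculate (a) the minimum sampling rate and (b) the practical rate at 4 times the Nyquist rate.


By Nyquist theorem, fs_min = 2 * fmax.
fs_min = 2 * 50 = 100 Hz
Practical rate = 4 * fs_min = 4 * 100 = 400 Hz

fs_min = 100 Hz, fs_practical = 400 Hz


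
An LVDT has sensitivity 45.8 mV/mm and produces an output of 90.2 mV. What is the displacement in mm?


Displacement = Vout / sensitivity.
d = 90.2 / 45.8
d = 1.969 mm

1.969 mm


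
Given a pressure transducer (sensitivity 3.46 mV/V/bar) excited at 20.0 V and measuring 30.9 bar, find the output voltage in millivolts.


Output = sensitivity * Vex * P.
Vout = 3.46 * 20.0 * 30.9
Vout = 69.2 * 30.9
Vout = 2138.28 mV

2138.28 mV


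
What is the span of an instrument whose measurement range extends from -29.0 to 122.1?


Span = upper range - lower range.
Span = 122.1 - (-29.0)
Span = 151.1

151.1


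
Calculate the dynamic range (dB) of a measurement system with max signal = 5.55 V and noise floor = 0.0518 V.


Dynamic range = 20 * log10(Vmax / Vnoise).
DR = 20 * log10(5.55 / 0.0518)
DR = 20 * log10(107.14)
DR = 40.6 dB

40.6 dB


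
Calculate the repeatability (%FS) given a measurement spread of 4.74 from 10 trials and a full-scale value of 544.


Repeatability = (spread / full scale) * 100%.
R = (4.74 / 544) * 100
R = 0.871 %FS

0.871 %FS


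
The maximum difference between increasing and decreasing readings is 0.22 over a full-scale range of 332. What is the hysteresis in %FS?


Hysteresis = (max difference / full scale) * 100%.
H = (0.22 / 332) * 100
H = 0.066 %FS

0.066 %FS


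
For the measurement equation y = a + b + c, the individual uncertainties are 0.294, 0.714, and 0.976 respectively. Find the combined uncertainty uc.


For a sum of independent quantities, uc = sqrt(u1^2 + u2^2 + u3^2).
uc = sqrt(0.294^2 + 0.714^2 + 0.976^2)
uc = sqrt(0.086436 + 0.509796 + 0.952576)
uc = 1.2445

1.2445


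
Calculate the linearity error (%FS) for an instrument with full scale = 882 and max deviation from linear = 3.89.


Linearity error = (max deviation / full scale) * 100%.
Linearity = (3.89 / 882) * 100
Linearity = 0.441 %FS

0.441 %FS


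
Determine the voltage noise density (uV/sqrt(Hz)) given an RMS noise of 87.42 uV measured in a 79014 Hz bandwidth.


Noise spectral density = Vrms / sqrt(BW).
NSD = 87.42 / sqrt(79014)
NSD = 87.42 / 281.0943
NSD = 0.311 uV/sqrt(Hz)

0.311 uV/sqrt(Hz)


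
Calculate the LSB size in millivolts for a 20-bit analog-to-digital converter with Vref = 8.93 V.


The resolution (LSB) of an ADC is Vref / 2^n.
LSB = 8.93 / 2^20
LSB = 8.93 / 1048576
LSB = 8.52e-06 V = 0.00851631 mV

0.00851631 mV


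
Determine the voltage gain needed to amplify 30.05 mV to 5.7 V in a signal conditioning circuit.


Gain = Vout / Vin (converting to same units).
G = 5.7 V / 30.05 mV
G = 5700.0 mV / 30.05 mV
G = 189.68

189.68


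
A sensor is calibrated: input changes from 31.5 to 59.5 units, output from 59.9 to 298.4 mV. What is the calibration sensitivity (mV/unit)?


Sensitivity = (y2 - y1) / (x2 - x1).
S = (298.4 - 59.9) / (59.5 - 31.5)
S = 238.5 / 28.0
S = 8.5179 mV/unit

8.5179 mV/unit


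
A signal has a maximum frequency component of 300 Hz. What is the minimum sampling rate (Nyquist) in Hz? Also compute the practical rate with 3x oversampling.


By Nyquist theorem, fs_min = 2 * fmax.
fs_min = 2 * 300 = 600 Hz
Practical rate = 3 * fs_min = 3 * 600 = 1800 Hz

fs_min = 600 Hz, fs_practical = 1800 Hz


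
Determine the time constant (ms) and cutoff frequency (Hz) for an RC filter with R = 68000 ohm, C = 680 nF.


Time constant: tau = R * C.
tau = 68000 * 6.80e-07 = 0.04624 s
tau = 46.24 ms
Cutoff frequency: fc = 1 / (2*pi*R*C).
fc = 1 / (2*pi*0.04624) = 3.44 Hz

tau = 46.24 ms, fc = 3.44 Hz


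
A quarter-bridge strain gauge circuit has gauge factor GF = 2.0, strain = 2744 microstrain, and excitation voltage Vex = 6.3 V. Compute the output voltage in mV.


Quarter bridge output: Vout = (GF * epsilon * Vex) / 4.
Vout = (2.0 * 2744e-6 * 6.3) / 4
Vout = 0.0345744 / 4 V
Vout = 0.0086436 V = 8.6436 mV

8.6436 mV
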